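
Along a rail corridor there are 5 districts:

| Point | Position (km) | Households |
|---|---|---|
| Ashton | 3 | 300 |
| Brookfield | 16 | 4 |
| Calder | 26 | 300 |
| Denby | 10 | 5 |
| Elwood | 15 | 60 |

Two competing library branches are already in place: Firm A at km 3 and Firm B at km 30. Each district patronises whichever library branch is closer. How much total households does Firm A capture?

The indifferent point is the midpoint (3+30)/2 = 16.5; districts left of it (closer to Firm A at 3) go to Firm A, those right go to Firm B.
  Ashton at 3 (w=300) → Firm A
  Denby at 10 (w=5) → Firm A
  Elwood at 15 (w=60) → Firm A
  Brookfield at 16 (w=4) → Firm A
  Calder at 26 (w=300) → Firm B
Firm A captures 369; Firm B captures 300.

369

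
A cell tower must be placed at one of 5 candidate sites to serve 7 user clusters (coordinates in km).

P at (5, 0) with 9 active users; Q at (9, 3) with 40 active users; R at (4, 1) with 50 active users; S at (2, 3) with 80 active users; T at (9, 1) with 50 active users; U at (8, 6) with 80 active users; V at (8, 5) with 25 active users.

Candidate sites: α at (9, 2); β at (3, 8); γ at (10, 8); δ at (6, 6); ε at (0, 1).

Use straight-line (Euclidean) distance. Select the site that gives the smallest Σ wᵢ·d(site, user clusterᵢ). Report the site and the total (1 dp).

α, total 1359.8 km

Total weighted distance at each candidate:
  α (9, 2): total = 1359.8
  β (3, 8): total = 2185.7
  γ (10, 8): total = 2174.5
  δ (6, 6): total = 1401.2
  ε (0, 1): total = 2269.3
Minimum is at α with total 1359.8 km.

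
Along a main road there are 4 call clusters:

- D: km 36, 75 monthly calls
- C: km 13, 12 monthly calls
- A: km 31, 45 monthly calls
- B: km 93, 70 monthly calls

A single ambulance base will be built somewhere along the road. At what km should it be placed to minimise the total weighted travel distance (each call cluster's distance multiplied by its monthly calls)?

For a sum of weighted absolute distances on a line, the optimum is the weighted median (not the mean). Total weight W = 202; half-weight = 101.
Sort by position and accumulate weight:
  km 13 (C, w=12) → cum 12
  km 31 (A, w=45) → cum 57
  km 36 (D, w=75) → cum 132  ≥ 101 → median here
  km 93 (B, w=70) → cum 202
Optimal location: km 36.

x = 36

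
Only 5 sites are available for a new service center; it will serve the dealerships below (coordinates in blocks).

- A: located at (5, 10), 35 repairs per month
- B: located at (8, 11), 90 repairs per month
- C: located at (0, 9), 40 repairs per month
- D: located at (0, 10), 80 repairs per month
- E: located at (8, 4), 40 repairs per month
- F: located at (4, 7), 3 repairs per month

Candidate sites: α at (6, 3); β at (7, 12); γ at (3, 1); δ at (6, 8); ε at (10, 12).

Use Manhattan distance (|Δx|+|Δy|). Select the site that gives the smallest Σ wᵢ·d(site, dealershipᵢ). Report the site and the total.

δ, total 1724 blocks

Total weighted distance at each candidate:
  α (6, 3): total = 2838
  β (7, 12): total = 1824
  γ (3, 1): total = 3476
  δ (6, 8): total = 1724
  ε (10, 12): total = 2428
Minimum is at δ with total 1724 blocks.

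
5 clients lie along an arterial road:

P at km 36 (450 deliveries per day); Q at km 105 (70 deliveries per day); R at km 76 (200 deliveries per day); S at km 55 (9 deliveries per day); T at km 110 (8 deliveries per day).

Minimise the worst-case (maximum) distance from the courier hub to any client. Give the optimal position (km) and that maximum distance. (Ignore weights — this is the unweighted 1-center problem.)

The 1-center on a line is the midpoint of the two extreme points: leftmost at 36, rightmost at 110.
Optimal location = (36 + 110)/2 = 73; maximum distance = (110 − 36)/2 = 37.

location 73, max distance 37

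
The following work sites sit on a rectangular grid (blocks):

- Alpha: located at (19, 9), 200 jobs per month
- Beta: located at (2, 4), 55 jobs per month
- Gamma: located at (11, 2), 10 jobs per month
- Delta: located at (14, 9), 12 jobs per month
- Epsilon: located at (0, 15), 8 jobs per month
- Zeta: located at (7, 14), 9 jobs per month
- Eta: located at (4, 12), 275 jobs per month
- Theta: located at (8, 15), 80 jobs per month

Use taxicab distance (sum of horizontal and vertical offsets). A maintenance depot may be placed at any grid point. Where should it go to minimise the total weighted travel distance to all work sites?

(4, 12)

Manhattan distance separates: Σwᵢ(|x−xᵢ|+|y−yᵢ|) = Σwᵢ|x−xᵢ| + Σwᵢ|y−yᵢ|, so x and y are optimised independently as 1-D weighted medians.
Total weight W = 649; half = 324.5.
x-coordinate, sorted with cumulative weight:
  x=0 (Epsilon, w=8) cum 8
  x=2 (Beta, w=55) cum 63
  x=4 (Eta, w=275) cum 338  ← median
  x=7 (Zeta, w=9) cum 347
  x=8 (Theta, w=80) cum 427
  x=11 (Gamma, w=10) cum 437
  x=14 (Delta, w=12) cum 449
  x=19 (Alpha, w=200) cum 649
⇒ x* = 4
y-coordinate, sorted with cumulative weight:
  y=2 (Gamma, w=10) cum 10
  y=4 (Beta, w=55) cum 65
  y=9 (Alpha, w=200) cum 265
  y=9 (Delta, w=12) cum 277
  y=12 (Eta, w=275) cum 552  ← median
  y=14 (Zeta, w=9) cum 561
  y=15 (Epsilon, w=8) cum 569
  y=15 (Theta, w=80) cum 649
⇒ y* = 12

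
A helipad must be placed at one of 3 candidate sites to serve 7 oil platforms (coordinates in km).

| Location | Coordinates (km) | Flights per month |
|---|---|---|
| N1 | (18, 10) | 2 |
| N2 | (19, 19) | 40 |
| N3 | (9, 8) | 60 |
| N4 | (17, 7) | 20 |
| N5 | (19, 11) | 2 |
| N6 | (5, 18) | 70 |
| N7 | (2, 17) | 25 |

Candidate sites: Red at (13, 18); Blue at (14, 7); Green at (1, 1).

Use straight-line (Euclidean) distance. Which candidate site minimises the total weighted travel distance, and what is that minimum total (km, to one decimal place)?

Red, total 1997.1 km

Total weighted distance at each candidate:
  Red (13, 18): total = 1997.1
  Blue (14, 7): total = 2294.1
  Green (1, 1): total = 3700.7
Minimum is at Red with total 1997.1 km.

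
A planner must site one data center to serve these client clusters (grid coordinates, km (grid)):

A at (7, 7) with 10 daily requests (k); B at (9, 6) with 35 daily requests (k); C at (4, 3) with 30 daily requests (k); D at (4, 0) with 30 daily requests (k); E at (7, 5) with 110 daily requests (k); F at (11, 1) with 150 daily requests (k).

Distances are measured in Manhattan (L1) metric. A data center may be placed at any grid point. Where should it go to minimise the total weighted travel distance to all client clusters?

Manhattan distance separates: Σwᵢ(|x−xᵢ|+|y−yᵢ|) = Σwᵢ|x−xᵢ| + Σwᵢ|y−yᵢ|, so x and y are optimised independently as 1-D weighted medians.
Total weight W = 365; half = 182.5.
x-coordinate, sorted with cumulative weight:
  x=4 (C, w=30) cum 30
  x=4 (D, w=30) cum 60
  x=7 (A, w=10) cum 70
  x=7 (E, w=110) cum 180
  x=9 (B, w=35) cum 215  ← median
  x=11 (F, w=150) cum 365
⇒ x* = 9
y-coordinate, sorted with cumulative weight:
  y=0 (D, w=30) cum 30
  y=1 (F, w=150) cum 180
  y=3 (C, w=30) cum 210  ← median
  y=5 (E, w=110) cum 320
  y=6 (B, w=35) cum 355
  y=7 (A, w=10) cum 365
⇒ y* = 3

(9, 3)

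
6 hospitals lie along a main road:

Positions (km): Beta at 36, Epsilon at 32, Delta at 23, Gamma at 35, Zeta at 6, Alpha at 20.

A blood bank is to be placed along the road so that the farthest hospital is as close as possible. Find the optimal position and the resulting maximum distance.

The 1-center on a line is the midpoint of the two extreme points: leftmost at 6, rightmost at 36.
Optimal location = (6 + 36)/2 = 21; maximum distance = (36 − 6)/2 = 15.

location 21, max distance 15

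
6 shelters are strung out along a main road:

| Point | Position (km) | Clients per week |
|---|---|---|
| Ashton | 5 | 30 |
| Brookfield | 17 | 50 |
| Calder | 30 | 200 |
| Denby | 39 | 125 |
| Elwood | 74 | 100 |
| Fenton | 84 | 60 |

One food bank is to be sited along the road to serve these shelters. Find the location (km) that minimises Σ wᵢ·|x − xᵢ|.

For a sum of weighted absolute distances on a line, the optimum is the weighted median (not the mean). Total weight W = 565; half-weight = 282.5.
Sort by position and accumulate weight:
  km 5 (Ashton, w=30) → cum 30
  km 17 (Brookfield, w=50) → cum 80
  km 30 (Calder, w=200) → cum 280
  km 39 (Denby, w=125) → cum 405  ≥ 282.5 → median here
  km 74 (Elwood, w=100) → cum 505
  km 84 (Fenton, w=60) → cum 565
Optimal location: km 39.

x = 39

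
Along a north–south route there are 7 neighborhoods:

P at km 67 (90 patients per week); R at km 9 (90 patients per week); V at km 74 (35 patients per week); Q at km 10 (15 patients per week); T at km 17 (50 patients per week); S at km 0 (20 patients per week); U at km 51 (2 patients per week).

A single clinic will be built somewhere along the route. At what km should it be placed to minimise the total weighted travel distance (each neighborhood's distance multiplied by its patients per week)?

For a sum of weighted absolute distances on a line, the optimum is the weighted median (not the mean). Total weight W = 302; half-weight = 151.
Sort by position and accumulate weight:
  km 0 (S, w=20) → cum 20
  km 9 (R, w=90) → cum 110
  km 10 (Q, w=15) → cum 125
  km 17 (T, w=50) → cum 175  ≥ 151 → median here
  km 51 (U, w=2) → cum 177
  km 67 (P, w=90) → cum 267
  km 74 (V, w=35) → cum 302
Optimal location: km 17.

x = 17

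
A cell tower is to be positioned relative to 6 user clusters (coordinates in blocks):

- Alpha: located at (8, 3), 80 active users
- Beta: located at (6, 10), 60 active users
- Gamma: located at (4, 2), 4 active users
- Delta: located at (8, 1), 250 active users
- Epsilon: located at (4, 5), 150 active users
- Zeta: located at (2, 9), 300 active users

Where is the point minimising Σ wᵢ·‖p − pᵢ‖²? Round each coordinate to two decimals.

The minimiser of Σwᵢ‖p−pᵢ‖² is the weighted centroid p* = (Σwᵢpᵢ)/(Σwᵢ).
Σwᵢ = 844.
Σwᵢxᵢ = 80·8 + 60·6 + 4·4 + 250·8 + 150·4 + 300·2 = 4216.
Σwᵢyᵢ = 80·3 + 60·10 + 4·2 + 250·1 + 150·5 + 300·9 = 4548.
x* = 4216/844 = 5.00, y* = 4548/844 = 5.39.

(5.00, 5.39)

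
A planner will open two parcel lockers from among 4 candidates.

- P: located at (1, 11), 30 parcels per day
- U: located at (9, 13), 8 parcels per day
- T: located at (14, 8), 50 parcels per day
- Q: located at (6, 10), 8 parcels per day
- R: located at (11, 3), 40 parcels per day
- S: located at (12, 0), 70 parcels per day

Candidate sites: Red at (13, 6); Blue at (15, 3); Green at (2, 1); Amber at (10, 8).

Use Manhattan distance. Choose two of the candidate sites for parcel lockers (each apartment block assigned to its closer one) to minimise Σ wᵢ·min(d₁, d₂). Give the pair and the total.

Evaluate every pair (each demand assigned to the nearer of the two):
  {Blue, Amber}: total = 1236
  {Red, Amber}: total = 1296
  {Red, Green}: total = 1346
  {Red, Blue}: total = 1416
  {Blue, Green}: total = 1442
  {Green, Amber}: total = 1566
Best pair: {Blue, Amber} with total 1236.

{Blue, Amber}, total 1236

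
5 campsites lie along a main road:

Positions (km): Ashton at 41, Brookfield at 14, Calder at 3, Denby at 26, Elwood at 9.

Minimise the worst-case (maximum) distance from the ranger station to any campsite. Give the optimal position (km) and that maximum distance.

The 1-center on a line is the midpoint of the two extreme points: leftmost at 3, rightmost at 41.
Optimal location = (3 + 41)/2 = 22; maximum distance = (41 − 3)/2 = 19.

location 22, max distance 19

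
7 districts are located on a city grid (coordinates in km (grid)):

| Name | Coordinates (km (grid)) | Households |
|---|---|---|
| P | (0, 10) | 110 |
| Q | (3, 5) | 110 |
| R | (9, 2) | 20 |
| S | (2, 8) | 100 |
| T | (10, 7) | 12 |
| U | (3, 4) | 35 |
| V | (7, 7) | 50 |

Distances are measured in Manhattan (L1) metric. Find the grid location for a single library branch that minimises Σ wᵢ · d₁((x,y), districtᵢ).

Manhattan distance separates: Σwᵢ(|x−xᵢ|+|y−yᵢ|) = Σwᵢ|x−xᵢ| + Σwᵢ|y−yᵢ|, so x and y are optimised independently as 1-D weighted medians.
Total weight W = 437; half = 218.5.
x-coordinate, sorted with cumulative weight:
  x=0 (P, w=110) cum 110
  x=2 (S, w=100) cum 210
  x=3 (Q, w=110) cum 320  ← median
  x=3 (U, w=35) cum 355
  x=7 (V, w=50) cum 405
  x=9 (R, w=20) cum 425
  x=10 (T, w=12) cum 437
⇒ x* = 3
y-coordinate, sorted with cumulative weight:
  y=2 (R, w=20) cum 20
  y=4 (U, w=35) cum 55
  y=5 (Q, w=110) cum 165
  y=7 (T, w=12) cum 177
  y=7 (V, w=50) cum 227  ← median
  y=8 (S, w=100) cum 327
  y=10 (P, w=110) cum 437
⇒ y* = 7

(3, 7)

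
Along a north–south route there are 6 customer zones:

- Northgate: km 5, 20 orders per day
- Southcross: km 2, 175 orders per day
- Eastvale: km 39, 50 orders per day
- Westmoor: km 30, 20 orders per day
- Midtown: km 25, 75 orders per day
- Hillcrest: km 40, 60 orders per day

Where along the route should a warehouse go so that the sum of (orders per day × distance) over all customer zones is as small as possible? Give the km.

For a sum of weighted absolute distances on a line, the optimum is the weighted median (not the mean). Total weight W = 400; half-weight = 200.
Sort by position and accumulate weight:
  km 2 (Southcross, w=175) → cum 175
  km 5 (Northgate, w=20) → cum 195
  km 25 (Midtown, w=75) → cum 270  ≥ 200 → median here
  km 30 (Westmoor, w=20) → cum 290
  km 39 (Eastvale, w=50) → cum 340
  km 40 (Hillcrest, w=60) → cum 400
Optimal location: km 25.

x = 25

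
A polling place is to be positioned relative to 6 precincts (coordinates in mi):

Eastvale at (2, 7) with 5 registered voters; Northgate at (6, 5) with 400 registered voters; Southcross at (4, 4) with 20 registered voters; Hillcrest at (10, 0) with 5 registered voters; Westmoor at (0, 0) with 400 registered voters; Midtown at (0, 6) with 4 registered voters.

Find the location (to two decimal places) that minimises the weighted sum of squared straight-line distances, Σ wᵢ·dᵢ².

(3.05, 2.56)

The minimiser of Σwᵢ‖p−pᵢ‖² is the weighted centroid p* = (Σwᵢpᵢ)/(Σwᵢ).
Σwᵢ = 834.
Σwᵢxᵢ = 5·2 + 400·6 + 20·4 + 5·10 + 400·0 + 4·0 = 2540.
Σwᵢyᵢ = 5·7 + 400·5 + 20·4 + 5·0 + 400·0 + 4·6 = 2139.
x* = 2540/834 = 3.05, y* = 2139/834 = 2.56.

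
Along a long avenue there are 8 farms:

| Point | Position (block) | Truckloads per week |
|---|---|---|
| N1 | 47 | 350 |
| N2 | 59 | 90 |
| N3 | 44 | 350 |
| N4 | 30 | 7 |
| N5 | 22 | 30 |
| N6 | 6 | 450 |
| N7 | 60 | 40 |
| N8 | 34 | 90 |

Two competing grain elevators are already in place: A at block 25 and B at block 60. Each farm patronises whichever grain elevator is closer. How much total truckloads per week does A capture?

The indifferent point is the midpoint (25+60)/2 = 42.5; farms left of it (closer to A at 25) go to A, those right go to B.
  N6 at 6 (w=450) → A
  N5 at 22 (w=30) → A
  N4 at 30 (w=7) → A
  N8 at 34 (w=90) → A
  N3 at 44 (w=350) → B
  N1 at 47 (w=350) → B
  N2 at 59 (w=90) → B
  N7 at 60 (w=40) → B
A captures 577; B captures 830.

577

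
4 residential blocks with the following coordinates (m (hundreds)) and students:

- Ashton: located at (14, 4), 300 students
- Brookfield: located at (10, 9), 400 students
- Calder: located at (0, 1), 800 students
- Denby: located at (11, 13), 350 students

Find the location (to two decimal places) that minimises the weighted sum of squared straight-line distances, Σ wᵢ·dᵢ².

The minimiser of Σwᵢ‖p−pᵢ‖² is the weighted centroid p* = (Σwᵢpᵢ)/(Σwᵢ).
Σwᵢ = 1850.
Σwᵢxᵢ = 300·14 + 400·10 + 800·0 + 350·11 = 12050.
Σwᵢyᵢ = 300·4 + 400·9 + 800·1 + 350·13 = 10150.
x* = 12050/1850 = 6.51, y* = 10150/1850 = 5.49.

(6.51, 5.49)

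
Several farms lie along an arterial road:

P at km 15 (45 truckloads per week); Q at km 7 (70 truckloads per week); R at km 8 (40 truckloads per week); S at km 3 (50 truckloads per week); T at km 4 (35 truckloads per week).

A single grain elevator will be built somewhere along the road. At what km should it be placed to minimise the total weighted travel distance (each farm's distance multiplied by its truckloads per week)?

For a sum of weighted absolute distances on a line, the optimum is the weighted median (not the mean). Total weight W = 240; half-weight = 120.
Sort by position and accumulate weight:
  km 3 (S, w=50) → cum 50
  km 4 (T, w=35) → cum 85
  km 7 (Q, w=70) → cum 155  ≥ 120 → median here
  km 8 (R, w=40) → cum 195
  km 15 (P, w=45) → cum 240
Optimal location: km 7.

x = 7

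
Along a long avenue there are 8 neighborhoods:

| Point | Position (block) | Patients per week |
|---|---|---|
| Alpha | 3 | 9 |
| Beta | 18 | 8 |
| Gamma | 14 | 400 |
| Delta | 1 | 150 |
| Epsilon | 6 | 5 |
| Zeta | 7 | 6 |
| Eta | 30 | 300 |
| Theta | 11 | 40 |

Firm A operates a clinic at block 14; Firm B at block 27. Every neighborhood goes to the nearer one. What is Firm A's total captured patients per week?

618

The indifferent point is the midpoint (14+27)/2 = 20.5; neighborhoods left of it (closer to Firm A at 14) go to Firm A, those right go to Firm B.
  Delta at 1 (w=150) → Firm A
  Alpha at 3 (w=9) → Firm A
  Epsilon at 6 (w=5) → Firm A
  Zeta at 7 (w=6) → Firm A
  Theta at 11 (w=40) → Firm A
  Gamma at 14 (w=400) → Firm A
  Beta at 18 (w=8) → Firm A
  Eta at 30 (w=300) → Firm B
Firm A captures 618; Firm B captures 300.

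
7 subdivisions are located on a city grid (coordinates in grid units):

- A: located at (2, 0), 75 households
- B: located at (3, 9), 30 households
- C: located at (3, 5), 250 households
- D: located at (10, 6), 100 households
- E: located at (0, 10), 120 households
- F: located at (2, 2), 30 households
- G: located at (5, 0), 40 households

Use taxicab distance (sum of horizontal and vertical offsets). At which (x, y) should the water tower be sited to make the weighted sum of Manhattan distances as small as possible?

Manhattan distance separates: Σwᵢ(|x−xᵢ|+|y−yᵢ|) = Σwᵢ|x−xᵢ| + Σwᵢ|y−yᵢ|, so x and y are optimised independently as 1-D weighted medians.
Total weight W = 645; half = 322.5.
x-coordinate, sorted with cumulative weight:
  x=0 (E, w=120) cum 120
  x=2 (A, w=75) cum 195
  x=2 (F, w=30) cum 225
  x=3 (B, w=30) cum 255
  x=3 (C, w=250) cum 505  ← median
  x=5 (G, w=40) cum 545
  x=10 (D, w=100) cum 645
⇒ x* = 3
y-coordinate, sorted with cumulative weight:
  y=0 (A, w=75) cum 75
  y=0 (G, w=40) cum 115
  y=2 (F, w=30) cum 145
  y=5 (C, w=250) cum 395  ← median
  y=6 (D, w=100) cum 495
  y=9 (B, w=30) cum 525
  y=10 (E, w=120) cum 645
⇒ y* = 5

(3, 5)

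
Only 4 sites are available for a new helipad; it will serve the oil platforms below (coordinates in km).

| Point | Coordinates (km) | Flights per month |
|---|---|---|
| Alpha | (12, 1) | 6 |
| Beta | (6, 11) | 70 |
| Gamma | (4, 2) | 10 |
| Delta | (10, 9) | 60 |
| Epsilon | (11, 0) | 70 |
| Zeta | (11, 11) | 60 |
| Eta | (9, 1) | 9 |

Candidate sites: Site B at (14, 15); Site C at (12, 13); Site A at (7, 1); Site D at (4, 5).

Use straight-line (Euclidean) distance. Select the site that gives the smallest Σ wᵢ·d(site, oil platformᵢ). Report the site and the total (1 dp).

Site C, total 2077.2 km

Total weighted distance at each candidate:
  Site B (14, 15): total = 2812.2
  Site C (12, 13): total = 2077.2
  Site A (7, 1): total = 2230.6
  Site D (4, 5): total = 2172.0
Minimum is at Site C with total 2077.2 km.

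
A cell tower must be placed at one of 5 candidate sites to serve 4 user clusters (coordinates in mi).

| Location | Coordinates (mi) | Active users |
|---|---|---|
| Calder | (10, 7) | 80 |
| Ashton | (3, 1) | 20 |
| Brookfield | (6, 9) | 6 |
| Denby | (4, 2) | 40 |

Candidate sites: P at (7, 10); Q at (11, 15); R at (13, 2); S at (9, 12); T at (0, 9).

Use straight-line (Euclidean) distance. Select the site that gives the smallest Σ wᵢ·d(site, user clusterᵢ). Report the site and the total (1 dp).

P, total 886.6 mi

Total weighted distance at each candidate:
  P (7, 10): total = 886.6
  Q (11, 15): total = 1604.9
  R (13, 2): total = 1086.9
  S (9, 12): total = 1131.2
  T (0, 9): total = 1345.2
Minimum is at P with total 886.6 mi.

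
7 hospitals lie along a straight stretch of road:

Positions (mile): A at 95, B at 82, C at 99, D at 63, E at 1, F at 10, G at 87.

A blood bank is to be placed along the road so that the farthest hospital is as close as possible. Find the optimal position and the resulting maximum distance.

The 1-center on a line is the midpoint of the two extreme points: leftmost at 1, rightmost at 99.
Optimal location = (1 + 99)/2 = 50; maximum distance = (99 − 1)/2 = 49.

location 50, max distance 49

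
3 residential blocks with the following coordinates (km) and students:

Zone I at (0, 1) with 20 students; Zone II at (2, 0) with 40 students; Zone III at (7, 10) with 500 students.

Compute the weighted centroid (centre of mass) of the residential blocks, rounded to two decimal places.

(6.39, 8.96)

The minimiser of Σwᵢ‖p−pᵢ‖² is the weighted centroid p* = (Σwᵢpᵢ)/(Σwᵢ).
Σwᵢ = 560.
Σwᵢxᵢ = 20·0 + 40·2 + 500·7 = 3580.
Σwᵢyᵢ = 20·1 + 40·0 + 500·10 = 5020.
x* = 3580/560 = 6.39, y* = 5020/560 = 8.96.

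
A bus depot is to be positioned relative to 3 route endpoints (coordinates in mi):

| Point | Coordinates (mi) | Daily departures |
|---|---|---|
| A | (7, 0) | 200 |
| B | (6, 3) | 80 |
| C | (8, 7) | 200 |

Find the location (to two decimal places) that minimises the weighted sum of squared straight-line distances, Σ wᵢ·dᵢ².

(7.25, 3.42)

The minimiser of Σwᵢ‖p−pᵢ‖² is the weighted centroid p* = (Σwᵢpᵢ)/(Σwᵢ).
Σwᵢ = 480.
Σwᵢxᵢ = 200·7 + 80·6 + 200·8 = 3480.
Σwᵢyᵢ = 200·0 + 80·3 + 200·7 = 1640.
x* = 3480/480 = 7.25, y* = 1640/480 = 3.42.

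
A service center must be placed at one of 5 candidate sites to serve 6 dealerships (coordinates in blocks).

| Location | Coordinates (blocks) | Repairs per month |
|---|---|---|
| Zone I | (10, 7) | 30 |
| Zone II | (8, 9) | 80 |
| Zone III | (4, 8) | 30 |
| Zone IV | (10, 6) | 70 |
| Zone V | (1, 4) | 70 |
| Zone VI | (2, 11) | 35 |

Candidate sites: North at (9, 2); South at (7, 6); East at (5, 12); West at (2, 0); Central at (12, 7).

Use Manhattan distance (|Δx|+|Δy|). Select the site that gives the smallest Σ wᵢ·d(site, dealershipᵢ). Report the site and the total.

South, total 1710 blocks

Total weighted distance at each candidate:
  North (9, 2): total = 2760
  South (7, 6): total = 1710
  East (5, 12): total = 2680
  West (2, 0): total = 3665
  Central (12, 7): total = 2490
Minimum is at South with total 1710 blocks.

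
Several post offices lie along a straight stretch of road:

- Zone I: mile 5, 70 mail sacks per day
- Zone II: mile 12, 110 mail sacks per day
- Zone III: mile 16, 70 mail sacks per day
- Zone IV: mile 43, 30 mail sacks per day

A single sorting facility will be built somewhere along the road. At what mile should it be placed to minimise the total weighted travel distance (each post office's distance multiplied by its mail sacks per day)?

For a sum of weighted absolute distances on a line, the optimum is the weighted median (not the mean). Total weight W = 280; half-weight = 140.
Sort by position and accumulate weight:
  mile 5 (Zone I, w=70) → cum 70
  mile 12 (Zone II, w=110) → cum 180  ≥ 140 → median here
  mile 16 (Zone III, w=70) → cum 250
  mile 43 (Zone IV, w=30) → cum 280
Optimal location: mile 12.

x = 12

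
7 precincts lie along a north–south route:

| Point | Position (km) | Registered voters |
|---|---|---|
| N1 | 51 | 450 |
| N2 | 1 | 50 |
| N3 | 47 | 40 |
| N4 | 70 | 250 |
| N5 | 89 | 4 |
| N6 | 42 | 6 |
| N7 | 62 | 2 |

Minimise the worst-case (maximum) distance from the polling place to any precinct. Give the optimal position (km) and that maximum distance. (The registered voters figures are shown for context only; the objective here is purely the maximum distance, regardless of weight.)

The 1-center on a line is the midpoint of the two extreme points: leftmost at 1, rightmost at 89.
Optimal location = (1 + 89)/2 = 45; maximum distance = (89 − 1)/2 = 44.

location 45, max distance 44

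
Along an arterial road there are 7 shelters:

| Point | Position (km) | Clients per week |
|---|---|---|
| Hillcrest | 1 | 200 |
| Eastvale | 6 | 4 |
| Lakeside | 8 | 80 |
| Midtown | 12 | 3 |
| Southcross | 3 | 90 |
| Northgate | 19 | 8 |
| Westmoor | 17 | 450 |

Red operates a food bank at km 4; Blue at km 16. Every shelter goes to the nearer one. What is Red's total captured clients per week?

374

The indifferent point is the midpoint (4+16)/2 = 10; shelters left of it (closer to Red at 4) go to Red, those right go to Blue.
  Hillcrest at 1 (w=200) → Red
  Southcross at 3 (w=90) → Red
  Eastvale at 6 (w=4) → Red
  Lakeside at 8 (w=80) → Red
  Midtown at 12 (w=3) → Blue
  Westmoor at 17 (w=450) → Blue
  Northgate at 19 (w=8) → Blue
Red captures 374; Blue captures 461.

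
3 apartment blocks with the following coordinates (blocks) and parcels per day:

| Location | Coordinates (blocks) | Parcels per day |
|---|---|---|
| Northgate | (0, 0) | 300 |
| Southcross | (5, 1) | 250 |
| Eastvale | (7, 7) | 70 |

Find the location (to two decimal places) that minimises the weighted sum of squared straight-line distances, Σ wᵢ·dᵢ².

(2.81, 1.19)

The minimiser of Σwᵢ‖p−pᵢ‖² is the weighted centroid p* = (Σwᵢpᵢ)/(Σwᵢ).
Σwᵢ = 620.
Σwᵢxᵢ = 300·0 + 250·5 + 70·7 = 1740.
Σwᵢyᵢ = 300·0 + 250·1 + 70·7 = 740.
x* = 1740/620 = 2.81, y* = 740/620 = 1.19.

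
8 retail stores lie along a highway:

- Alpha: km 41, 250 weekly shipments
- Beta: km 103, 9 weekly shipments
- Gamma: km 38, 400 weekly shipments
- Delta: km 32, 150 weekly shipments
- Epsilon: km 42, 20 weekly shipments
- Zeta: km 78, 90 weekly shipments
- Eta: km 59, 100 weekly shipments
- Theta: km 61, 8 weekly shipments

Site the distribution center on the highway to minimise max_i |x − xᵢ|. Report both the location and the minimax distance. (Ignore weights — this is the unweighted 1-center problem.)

location 67.5, max distance 35.5

The 1-center on a line is the midpoint of the two extreme points: leftmost at 32, rightmost at 103.
Optimal location = (32 + 103)/2 = 67.5; maximum distance = (103 − 32)/2 = 35.5.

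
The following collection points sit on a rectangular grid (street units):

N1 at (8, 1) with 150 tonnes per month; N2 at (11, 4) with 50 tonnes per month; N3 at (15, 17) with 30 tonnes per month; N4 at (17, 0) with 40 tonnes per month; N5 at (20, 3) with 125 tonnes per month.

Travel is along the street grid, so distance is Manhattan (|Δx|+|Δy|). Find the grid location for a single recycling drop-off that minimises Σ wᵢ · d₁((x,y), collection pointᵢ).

Manhattan distance separates: Σwᵢ(|x−xᵢ|+|y−yᵢ|) = Σwᵢ|x−xᵢ| + Σwᵢ|y−yᵢ|, so x and y are optimised independently as 1-D weighted medians.
Total weight W = 395; half = 197.5.
x-coordinate, sorted with cumulative weight:
  x=8 (N1, w=150) cum 150
  x=11 (N2, w=50) cum 200  ← median
  x=15 (N3, w=30) cum 230
  x=17 (N4, w=40) cum 270
  x=20 (N5, w=125) cum 395
⇒ x* = 11
y-coordinate, sorted with cumulative weight:
  y=0 (N4, w=40) cum 40
  y=1 (N1, w=150) cum 190
  y=3 (N5, w=125) cum 315  ← median
  y=4 (N2, w=50) cum 365
  y=17 (N3, w=30) cum 395
⇒ y* = 3

(11, 3)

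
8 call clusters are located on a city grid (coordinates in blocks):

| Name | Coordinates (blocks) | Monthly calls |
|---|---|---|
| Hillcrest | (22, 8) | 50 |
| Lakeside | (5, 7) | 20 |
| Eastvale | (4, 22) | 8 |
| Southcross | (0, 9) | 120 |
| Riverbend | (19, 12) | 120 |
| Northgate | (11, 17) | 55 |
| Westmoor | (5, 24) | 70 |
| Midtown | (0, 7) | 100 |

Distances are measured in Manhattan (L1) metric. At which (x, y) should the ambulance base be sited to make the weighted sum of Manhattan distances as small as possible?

Manhattan distance separates: Σwᵢ(|x−xᵢ|+|y−yᵢ|) = Σwᵢ|x−xᵢ| + Σwᵢ|y−yᵢ|, so x and y are optimised independently as 1-D weighted medians.
Total weight W = 543; half = 271.5.
x-coordinate, sorted with cumulative weight:
  x=0 (Southcross, w=120) cum 120
  x=0 (Midtown, w=100) cum 220
  x=4 (Eastvale, w=8) cum 228
  x=5 (Lakeside, w=20) cum 248
  x=5 (Westmoor, w=70) cum 318  ← median
  x=11 (Northgate, w=55) cum 373
  x=19 (Riverbend, w=120) cum 493
  x=22 (Hillcrest, w=50) cum 543
⇒ x* = 5
y-coordinate, sorted with cumulative weight:
  y=7 (Lakeside, w=20) cum 20
  y=7 (Midtown, w=100) cum 120
  y=8 (Hillcrest, w=50) cum 170
  y=9 (Southcross, w=120) cum 290  ← median
  y=12 (Riverbend, w=120) cum 410
  y=17 (Northgate, w=55) cum 465
  y=22 (Eastvale, w=8) cum 473
  y=24 (Westmoor, w=70) cum 543
⇒ y* = 9

(5, 9)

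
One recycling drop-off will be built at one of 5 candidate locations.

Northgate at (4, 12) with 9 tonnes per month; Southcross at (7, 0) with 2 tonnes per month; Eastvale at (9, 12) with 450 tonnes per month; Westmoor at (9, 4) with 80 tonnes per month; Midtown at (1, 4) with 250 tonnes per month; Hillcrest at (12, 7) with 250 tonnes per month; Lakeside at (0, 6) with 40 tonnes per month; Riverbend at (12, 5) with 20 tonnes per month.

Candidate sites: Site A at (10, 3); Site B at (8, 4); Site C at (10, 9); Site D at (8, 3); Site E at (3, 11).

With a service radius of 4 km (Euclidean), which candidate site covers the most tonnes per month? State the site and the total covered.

Coverage radius r = 4 km; a point is covered iff (Δx)²+(Δy)² ≤ 4² = 16.
  Site A (10, 3): covers {Westmoor, Riverbend} → 100
  Site B (8, 4): covers {Westmoor} → 80
  Site C (10, 9): covers {Eastvale, Hillcrest} → 700
  Site D (8, 3): covers {Southcross, Westmoor} → 82
  Site E (3, 11): covers {Northgate} → 9
Maximum coverage at Site C: 700 tonnes per month.

Site C, covering 700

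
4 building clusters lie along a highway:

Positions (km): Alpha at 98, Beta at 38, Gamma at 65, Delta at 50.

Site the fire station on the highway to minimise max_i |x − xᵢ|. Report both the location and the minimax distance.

The 1-center on a line is the midpoint of the two extreme points: leftmost at 38, rightmost at 98.
Optimal location = (38 + 98)/2 = 68; maximum distance = (98 − 38)/2 = 30.

location 68, max distance 30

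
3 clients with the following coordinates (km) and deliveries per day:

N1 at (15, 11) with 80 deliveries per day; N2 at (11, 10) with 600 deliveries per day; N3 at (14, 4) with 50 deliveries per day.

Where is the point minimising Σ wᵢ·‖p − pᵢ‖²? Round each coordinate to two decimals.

The minimiser of Σwᵢ‖p−pᵢ‖² is the weighted centroid p* = (Σwᵢpᵢ)/(Σwᵢ).
Σwᵢ = 730.
Σwᵢxᵢ = 80·15 + 600·11 + 50·14 = 8500.
Σwᵢyᵢ = 80·11 + 600·10 + 50·4 = 7080.
x* = 8500/730 = 11.64, y* = 7080/730 = 9.70.

(11.64, 9.70)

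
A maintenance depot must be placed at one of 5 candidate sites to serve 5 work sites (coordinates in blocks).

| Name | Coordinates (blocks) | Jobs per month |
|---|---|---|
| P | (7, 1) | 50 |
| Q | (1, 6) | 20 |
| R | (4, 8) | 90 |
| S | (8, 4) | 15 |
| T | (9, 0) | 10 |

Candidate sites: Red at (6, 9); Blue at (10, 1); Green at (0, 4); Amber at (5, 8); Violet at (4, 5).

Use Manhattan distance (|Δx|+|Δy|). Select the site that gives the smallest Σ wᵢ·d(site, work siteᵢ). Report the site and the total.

Violet, total 875 blocks

Total weighted distance at each candidate:
  Red (6, 9): total = 1105
  Blue (10, 1): total = 1695
  Green (0, 4): total = 1530
  Amber (5, 8): total = 885
  Violet (4, 5): total = 875
Minimum is at Violet with total 875 blocks.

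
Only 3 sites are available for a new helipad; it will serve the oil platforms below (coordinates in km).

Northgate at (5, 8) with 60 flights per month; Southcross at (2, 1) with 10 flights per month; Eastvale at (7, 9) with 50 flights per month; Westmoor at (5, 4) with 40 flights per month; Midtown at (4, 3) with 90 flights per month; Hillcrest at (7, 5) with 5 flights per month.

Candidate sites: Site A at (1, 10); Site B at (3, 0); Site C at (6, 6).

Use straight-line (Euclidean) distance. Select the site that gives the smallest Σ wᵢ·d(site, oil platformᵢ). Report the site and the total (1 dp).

Total weighted distance at each candidate:
  Site A (1, 10): total = 1675.9
  Site B (3, 0): total = 1496.9
  Site C (6, 6): total = 777.3
Minimum is at Site C with total 777.3 km.

Site C, total 777.3 km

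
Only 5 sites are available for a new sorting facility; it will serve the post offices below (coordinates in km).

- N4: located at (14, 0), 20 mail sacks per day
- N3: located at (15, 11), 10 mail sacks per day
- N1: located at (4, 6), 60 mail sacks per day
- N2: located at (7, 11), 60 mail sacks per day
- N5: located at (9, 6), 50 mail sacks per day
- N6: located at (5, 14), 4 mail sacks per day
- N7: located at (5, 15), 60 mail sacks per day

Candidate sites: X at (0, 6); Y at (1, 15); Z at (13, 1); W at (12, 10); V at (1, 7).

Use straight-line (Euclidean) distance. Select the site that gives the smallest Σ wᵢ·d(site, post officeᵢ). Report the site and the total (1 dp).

W, total 1876.6 km

Total weighted distance at each candidate:
  X (0, 6): total = 2324.4
  Y (1, 15): total = 2403.0
  Z (13, 1): total = 2796.4
  W (12, 10): total = 1876.6
  V (1, 7): total = 2035.3
Minimum is at W with total 1876.6 km.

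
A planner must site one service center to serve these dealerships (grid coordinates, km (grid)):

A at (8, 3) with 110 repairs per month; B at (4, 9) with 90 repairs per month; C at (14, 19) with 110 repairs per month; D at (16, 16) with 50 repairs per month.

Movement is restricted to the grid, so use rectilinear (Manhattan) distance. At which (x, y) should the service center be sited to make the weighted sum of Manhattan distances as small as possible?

(8, 9)

Manhattan distance separates: Σwᵢ(|x−xᵢ|+|y−yᵢ|) = Σwᵢ|x−xᵢ| + Σwᵢ|y−yᵢ|, so x and y are optimised independently as 1-D weighted medians.
Total weight W = 360; half = 180.
x-coordinate, sorted with cumulative weight:
  x=4 (B, w=90) cum 90
  x=8 (A, w=110) cum 200  ← median
  x=14 (C, w=110) cum 310
  x=16 (D, w=50) cum 360
⇒ x* = 8
y-coordinate, sorted with cumulative weight:
  y=3 (A, w=110) cum 110
  y=9 (B, w=90) cum 200  ← median
  y=16 (D, w=50) cum 250
  y=19 (C, w=110) cum 360
⇒ y* = 9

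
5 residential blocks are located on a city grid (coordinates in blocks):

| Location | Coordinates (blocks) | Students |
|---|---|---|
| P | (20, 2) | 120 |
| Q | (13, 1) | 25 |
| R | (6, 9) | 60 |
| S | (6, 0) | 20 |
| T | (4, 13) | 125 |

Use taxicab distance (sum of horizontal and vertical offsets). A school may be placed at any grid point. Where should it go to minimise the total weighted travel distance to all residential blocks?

Manhattan distance separates: Σwᵢ(|x−xᵢ|+|y−yᵢ|) = Σwᵢ|x−xᵢ| + Σwᵢ|y−yᵢ|, so x and y are optimised independently as 1-D weighted medians.
Total weight W = 350; half = 175.
x-coordinate, sorted with cumulative weight:
  x=4 (T, w=125) cum 125
  x=6 (R, w=60) cum 185  ← median
  x=6 (S, w=20) cum 205
  x=13 (Q, w=25) cum 230
  x=20 (P, w=120) cum 350
⇒ x* = 6
y-coordinate, sorted with cumulative weight:
  y=0 (S, w=20) cum 20
  y=1 (Q, w=25) cum 45
  y=2 (P, w=120) cum 165
  y=9 (R, w=60) cum 225  ← median
  y=13 (T, w=125) cum 350
⇒ y* = 9

(6, 9)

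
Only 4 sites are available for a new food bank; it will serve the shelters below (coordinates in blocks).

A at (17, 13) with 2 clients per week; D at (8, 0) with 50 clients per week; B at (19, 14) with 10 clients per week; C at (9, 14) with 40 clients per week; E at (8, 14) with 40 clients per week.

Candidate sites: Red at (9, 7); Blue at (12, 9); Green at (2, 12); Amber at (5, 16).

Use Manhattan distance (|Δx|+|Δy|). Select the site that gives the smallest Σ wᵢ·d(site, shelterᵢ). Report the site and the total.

Red, total 1198 blocks

Total weighted distance at each candidate:
  Red (9, 7): total = 1198
  Blue (12, 9): total = 1468
  Green (2, 12): total = 1802
  Amber (5, 16): total = 1580
Minimum is at Red with total 1198 blocks.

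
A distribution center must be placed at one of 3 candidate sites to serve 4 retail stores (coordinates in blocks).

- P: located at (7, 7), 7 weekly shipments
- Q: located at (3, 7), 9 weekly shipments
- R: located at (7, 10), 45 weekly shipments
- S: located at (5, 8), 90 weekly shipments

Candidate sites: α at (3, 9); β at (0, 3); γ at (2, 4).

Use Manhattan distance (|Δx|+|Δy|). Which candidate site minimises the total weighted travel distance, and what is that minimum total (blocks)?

Total weighted distance at each candidate:
  α (3, 9): total = 555
  β (0, 3): total = 1670
  γ (2, 4): total = 1217
Minimum is at α with total 555 blocks.

α, total 555 blocks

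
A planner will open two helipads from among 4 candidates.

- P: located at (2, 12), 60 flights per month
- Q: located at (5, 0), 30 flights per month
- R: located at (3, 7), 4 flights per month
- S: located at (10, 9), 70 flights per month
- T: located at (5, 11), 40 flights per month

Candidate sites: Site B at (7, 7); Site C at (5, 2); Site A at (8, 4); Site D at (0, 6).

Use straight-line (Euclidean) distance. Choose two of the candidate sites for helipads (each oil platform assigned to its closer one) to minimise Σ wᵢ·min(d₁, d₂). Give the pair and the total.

{Site B, Site C}, total 931.5

Evaluate every pair (each demand assigned to the nearer of the two):
  {Site B, Site C}: total = 931.5
  {Site B, Site A}: total = 1021.5
  {Site B, Site D}: total = 1041.8
  {Site A, Site D}: total = 1201.9
  {Site C, Site D}: total = 1337.1
  {Site C, Site A}: total = 1363.1
Best pair: {Site B, Site C} with total 931.5.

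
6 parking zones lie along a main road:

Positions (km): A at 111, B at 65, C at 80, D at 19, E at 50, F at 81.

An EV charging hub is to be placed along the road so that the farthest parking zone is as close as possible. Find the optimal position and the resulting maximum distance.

location 65, max distance 46

The 1-center on a line is the midpoint of the two extreme points: leftmost at 19, rightmost at 111.
Optimal location = (19 + 111)/2 = 65; maximum distance = (111 − 19)/2 = 46.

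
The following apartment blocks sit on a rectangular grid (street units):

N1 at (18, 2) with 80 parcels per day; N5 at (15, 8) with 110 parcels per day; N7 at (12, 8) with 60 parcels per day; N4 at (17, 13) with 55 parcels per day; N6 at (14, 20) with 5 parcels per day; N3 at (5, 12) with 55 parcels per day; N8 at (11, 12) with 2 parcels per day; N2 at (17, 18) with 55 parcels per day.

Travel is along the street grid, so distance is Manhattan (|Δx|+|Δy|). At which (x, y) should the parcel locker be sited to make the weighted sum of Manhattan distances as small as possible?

Manhattan distance separates: Σwᵢ(|x−xᵢ|+|y−yᵢ|) = Σwᵢ|x−xᵢ| + Σwᵢ|y−yᵢ|, so x and y are optimised independently as 1-D weighted medians.
Total weight W = 422; half = 211.
x-coordinate, sorted with cumulative weight:
  x=5 (N3, w=55) cum 55
  x=11 (N8, w=2) cum 57
  x=12 (N7, w=60) cum 117
  x=14 (N6, w=5) cum 122
  x=15 (N5, w=110) cum 232  ← median
  x=17 (N4, w=55) cum 287
  x=17 (N2, w=55) cum 342
  x=18 (N1, w=80) cum 422
⇒ x* = 15
y-coordinate, sorted with cumulative weight:
  y=2 (N1, w=80) cum 80
  y=8 (N5, w=110) cum 190
  y=8 (N7, w=60) cum 250  ← median
  y=12 (N3, w=55) cum 305
  y=12 (N8, w=2) cum 307
  y=13 (N4, w=55) cum 362
  y=18 (N2, w=55) cum 417
  y=20 (N6, w=5) cum 422
⇒ y* = 8

(15, 8)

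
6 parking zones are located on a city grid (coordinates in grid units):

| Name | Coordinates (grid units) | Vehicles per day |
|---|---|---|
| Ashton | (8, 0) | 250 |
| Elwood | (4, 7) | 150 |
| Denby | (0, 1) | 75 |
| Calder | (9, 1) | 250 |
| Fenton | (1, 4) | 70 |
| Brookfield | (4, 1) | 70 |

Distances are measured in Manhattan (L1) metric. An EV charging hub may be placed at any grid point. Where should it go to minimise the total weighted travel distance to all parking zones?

(8, 1)

Manhattan distance separates: Σwᵢ(|x−xᵢ|+|y−yᵢ|) = Σwᵢ|x−xᵢ| + Σwᵢ|y−yᵢ|, so x and y are optimised independently as 1-D weighted medians.
Total weight W = 865; half = 432.5.
x-coordinate, sorted with cumulative weight:
  x=0 (Denby, w=75) cum 75
  x=1 (Fenton, w=70) cum 145
  x=4 (Elwood, w=150) cum 295
  x=4 (Brookfield, w=70) cum 365
  x=8 (Ashton, w=250) cum 615  ← median
  x=9 (Calder, w=250) cum 865
⇒ x* = 8
y-coordinate, sorted with cumulative weight:
  y=0 (Ashton, w=250) cum 250
  y=1 (Denby, w=75) cum 325
  y=1 (Calder, w=250) cum 575  ← median
  y=1 (Brookfield, w=70) cum 645
  y=4 (Fenton, w=70) cum 715
  y=7 (Elwood, w=150) cum 865
⇒ y* = 1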